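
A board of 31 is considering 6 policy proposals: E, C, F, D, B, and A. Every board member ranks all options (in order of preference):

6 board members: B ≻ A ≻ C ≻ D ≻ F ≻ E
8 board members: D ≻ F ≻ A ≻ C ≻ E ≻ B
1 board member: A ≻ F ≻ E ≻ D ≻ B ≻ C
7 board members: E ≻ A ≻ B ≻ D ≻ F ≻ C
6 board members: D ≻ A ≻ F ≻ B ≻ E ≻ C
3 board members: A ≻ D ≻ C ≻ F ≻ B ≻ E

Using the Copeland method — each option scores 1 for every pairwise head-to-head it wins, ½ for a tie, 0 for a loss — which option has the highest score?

E: beats B; loses to C, F, D, and A → score 1.
C: beats E; loses to F, D, B, and A → score 1.
F: beats E, C, and B; loses to D and A → score 3.
D: beats E, C, F, and B; loses to A → score 4.
B: beats C; loses to E, F, D, and A → score 1.
A: beats E, C, F, D, and B → score 5.
A has the best pairwise record.

A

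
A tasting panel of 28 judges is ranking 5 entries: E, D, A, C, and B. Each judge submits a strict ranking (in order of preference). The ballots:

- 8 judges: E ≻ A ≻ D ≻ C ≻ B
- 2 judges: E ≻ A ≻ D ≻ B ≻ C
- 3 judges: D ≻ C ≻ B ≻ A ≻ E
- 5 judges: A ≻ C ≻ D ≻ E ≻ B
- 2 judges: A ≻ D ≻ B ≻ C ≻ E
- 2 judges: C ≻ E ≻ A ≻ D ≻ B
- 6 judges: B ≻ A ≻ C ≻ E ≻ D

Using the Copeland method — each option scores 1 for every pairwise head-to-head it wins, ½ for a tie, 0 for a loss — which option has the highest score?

A

E: beats D and B; loses to A and C → score 2.
D: beats C and B; loses to E and A → score 2.
A: beats E, D, C, and B → score 4.
C: beats E and B; loses to D and A → score 2.
B: loses to E, D, A, and C → score 0.
A has the best pairwise record.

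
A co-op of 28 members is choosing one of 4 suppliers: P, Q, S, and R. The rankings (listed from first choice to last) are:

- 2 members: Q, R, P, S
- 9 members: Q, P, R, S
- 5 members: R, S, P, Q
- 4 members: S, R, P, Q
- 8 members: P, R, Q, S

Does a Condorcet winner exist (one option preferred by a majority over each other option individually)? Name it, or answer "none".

P

P vs Q: 17–11 for P.
P vs S: 19–9 for P.
P vs R: 17–11 for P.
P beats every other option head-to-head.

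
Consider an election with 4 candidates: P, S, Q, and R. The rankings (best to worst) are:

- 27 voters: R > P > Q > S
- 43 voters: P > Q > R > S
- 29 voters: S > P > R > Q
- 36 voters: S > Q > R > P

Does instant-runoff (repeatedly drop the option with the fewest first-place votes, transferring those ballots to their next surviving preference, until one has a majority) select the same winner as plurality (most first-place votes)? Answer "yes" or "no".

Instant-runoff — R1 P 43, S 65, Q 0, R 27 (Q out); R2 P 43, S 65, R 27 (R out); R3 P 70, S 65 (P winner). Winner: P.
Plurality — first-place votes: P 43, S 65, Q 0, R 27. Winner: S.
The two methods disagree.

no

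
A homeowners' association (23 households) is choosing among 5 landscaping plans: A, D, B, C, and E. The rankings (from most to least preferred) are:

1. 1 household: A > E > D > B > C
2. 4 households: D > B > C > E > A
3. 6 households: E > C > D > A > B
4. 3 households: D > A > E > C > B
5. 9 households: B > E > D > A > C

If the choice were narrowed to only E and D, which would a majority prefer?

E

Voters preferring E to D: 16; preferring D to E: 7.
E wins the head-to-head.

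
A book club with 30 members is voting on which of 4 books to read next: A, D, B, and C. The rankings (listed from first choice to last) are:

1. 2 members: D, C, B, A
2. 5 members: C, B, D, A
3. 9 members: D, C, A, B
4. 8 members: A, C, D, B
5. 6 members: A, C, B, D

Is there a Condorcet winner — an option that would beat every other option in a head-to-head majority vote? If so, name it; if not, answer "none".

C

C vs A: 16–14 for C.
C vs D: 19–11 for C.
C vs B: 30–0 for C.
C beats every other option head-to-head.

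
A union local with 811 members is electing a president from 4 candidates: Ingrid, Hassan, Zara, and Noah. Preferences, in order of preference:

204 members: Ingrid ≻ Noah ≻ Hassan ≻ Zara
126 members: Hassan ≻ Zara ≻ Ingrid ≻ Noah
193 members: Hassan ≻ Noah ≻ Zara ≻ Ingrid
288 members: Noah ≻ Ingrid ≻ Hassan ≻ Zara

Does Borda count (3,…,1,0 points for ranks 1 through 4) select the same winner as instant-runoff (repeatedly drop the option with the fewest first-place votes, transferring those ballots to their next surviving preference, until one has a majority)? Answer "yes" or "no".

Borda — scores: Ingrid 1314, Hassan 1449, Zara 445, Noah 1658. Winner: Noah.
Instant-runoff — R1 Ingrid 204, Hassan 319, Zara 0, Noah 288 (Zara out); R2 Ingrid 204, Hassan 319, Noah 288 (Ingrid out); R3 Hassan 319, Noah 492 (Noah winner). Winner: Noah.
The two methods agree.

yes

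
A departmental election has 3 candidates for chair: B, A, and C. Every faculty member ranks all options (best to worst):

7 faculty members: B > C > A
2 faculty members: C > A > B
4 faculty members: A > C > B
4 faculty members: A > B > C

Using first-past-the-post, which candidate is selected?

First-place votes: B 7, A 8, C 2.
A has the most first-place votes.

A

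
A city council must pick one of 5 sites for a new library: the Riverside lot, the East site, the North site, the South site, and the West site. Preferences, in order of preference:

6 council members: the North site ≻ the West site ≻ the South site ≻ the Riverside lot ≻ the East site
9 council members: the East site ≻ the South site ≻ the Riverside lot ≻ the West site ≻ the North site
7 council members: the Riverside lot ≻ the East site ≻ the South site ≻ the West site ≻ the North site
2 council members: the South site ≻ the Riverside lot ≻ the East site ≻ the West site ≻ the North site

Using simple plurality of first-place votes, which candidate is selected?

the East site

First-place votes: the Riverside lot 7, the East site 9, the North site 6, the South site 2, the West site 0.
the East site has the most first-place votes.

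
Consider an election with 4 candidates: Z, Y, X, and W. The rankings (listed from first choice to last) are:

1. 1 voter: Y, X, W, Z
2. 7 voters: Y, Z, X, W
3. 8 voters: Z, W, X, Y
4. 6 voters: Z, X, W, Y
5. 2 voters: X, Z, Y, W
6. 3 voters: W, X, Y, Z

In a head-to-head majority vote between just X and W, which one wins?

Voters preferring X to W: 16; preferring W to X: 11.
X wins the head-to-head.

X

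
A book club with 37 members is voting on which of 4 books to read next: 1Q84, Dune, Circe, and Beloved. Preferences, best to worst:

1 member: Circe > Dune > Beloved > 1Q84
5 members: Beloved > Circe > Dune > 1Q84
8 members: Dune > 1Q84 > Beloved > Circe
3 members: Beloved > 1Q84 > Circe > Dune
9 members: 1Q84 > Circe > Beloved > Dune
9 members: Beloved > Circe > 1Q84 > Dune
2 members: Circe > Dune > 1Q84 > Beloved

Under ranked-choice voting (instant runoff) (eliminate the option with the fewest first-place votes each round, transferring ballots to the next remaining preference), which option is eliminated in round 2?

1Q84

Round 1: 1Q84 9, Dune 8, Circe 3, Beloved 17. Eliminate Circe.
Round 2: 1Q84 9, Dune 11, Beloved 17. Eliminate 1Q84.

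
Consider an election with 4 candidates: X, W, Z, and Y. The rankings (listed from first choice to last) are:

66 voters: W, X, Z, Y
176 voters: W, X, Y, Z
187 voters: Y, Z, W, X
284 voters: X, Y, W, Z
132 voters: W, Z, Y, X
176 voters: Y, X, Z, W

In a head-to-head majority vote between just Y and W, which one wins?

Voters preferring Y to W: 647; preferring W to Y: 374.
Y wins the head-to-head.

Y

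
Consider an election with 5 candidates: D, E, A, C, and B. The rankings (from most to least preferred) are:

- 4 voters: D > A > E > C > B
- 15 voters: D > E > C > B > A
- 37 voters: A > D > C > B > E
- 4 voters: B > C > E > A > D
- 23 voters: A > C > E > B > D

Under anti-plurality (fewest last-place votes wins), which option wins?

Last-place votes: D 27, E 37, A 15, C 0, B 4.
C is ranked last by the fewest voters, so C wins.

C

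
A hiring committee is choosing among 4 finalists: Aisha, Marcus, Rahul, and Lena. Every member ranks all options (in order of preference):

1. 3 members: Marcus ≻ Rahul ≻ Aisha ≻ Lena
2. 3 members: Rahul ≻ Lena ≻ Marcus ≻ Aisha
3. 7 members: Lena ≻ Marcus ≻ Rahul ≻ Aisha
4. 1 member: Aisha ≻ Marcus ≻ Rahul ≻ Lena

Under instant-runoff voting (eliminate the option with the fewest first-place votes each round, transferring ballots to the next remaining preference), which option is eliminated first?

Aisha

Round 1: Aisha 1, Marcus 3, Rahul 3, Lena 7. Eliminate Aisha.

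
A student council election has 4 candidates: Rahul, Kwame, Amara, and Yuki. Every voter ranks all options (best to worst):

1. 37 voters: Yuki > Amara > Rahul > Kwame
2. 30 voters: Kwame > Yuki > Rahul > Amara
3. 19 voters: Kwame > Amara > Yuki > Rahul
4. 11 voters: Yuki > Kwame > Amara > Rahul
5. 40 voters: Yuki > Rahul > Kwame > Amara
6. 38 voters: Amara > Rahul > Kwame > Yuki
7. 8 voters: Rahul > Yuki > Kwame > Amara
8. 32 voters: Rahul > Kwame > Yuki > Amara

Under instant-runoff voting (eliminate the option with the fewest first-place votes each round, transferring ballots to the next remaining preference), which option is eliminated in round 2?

Round 1: Rahul 40, Kwame 49, Amara 38, Yuki 88. Eliminate Amara.
Round 2: Rahul 78, Kwame 49, Yuki 88. Eliminate Kwame.

Kwame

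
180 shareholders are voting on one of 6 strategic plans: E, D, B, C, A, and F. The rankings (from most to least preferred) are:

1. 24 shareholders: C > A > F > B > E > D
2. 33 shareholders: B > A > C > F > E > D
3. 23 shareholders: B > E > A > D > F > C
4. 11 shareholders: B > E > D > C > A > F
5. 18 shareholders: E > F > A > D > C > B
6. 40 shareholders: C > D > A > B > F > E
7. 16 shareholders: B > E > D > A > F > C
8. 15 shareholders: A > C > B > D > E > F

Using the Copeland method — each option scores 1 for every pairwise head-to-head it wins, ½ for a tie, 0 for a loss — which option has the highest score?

A

E: beats D; loses to B, C, A, and F → score 1.
D: beats F; loses to E, B, C, and A → score 1.
B: beats E, D, and F; loses to C and A → score 3.
C: beats E, D, B, and F; loses to A → score 4.
A: beats E, D, B, C, and F → score 5.
F: beats E; loses to D, B, C, and A → score 1.
A has the best pairwise record.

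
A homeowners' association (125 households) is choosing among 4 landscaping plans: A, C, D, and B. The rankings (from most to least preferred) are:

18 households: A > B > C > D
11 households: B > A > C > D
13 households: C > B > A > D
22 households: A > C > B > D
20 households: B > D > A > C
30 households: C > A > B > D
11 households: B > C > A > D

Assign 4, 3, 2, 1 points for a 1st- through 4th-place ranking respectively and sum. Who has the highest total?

A

A: 18·4 + 11·3 + 13·2 + 22·4 + 20·2 + 30·3 + 11·2 = 371
C: 18·2 + 11·2 + 13·4 + 22·3 + 20·1 + 30·4 + 11·3 = 349
D: 18·1 + 11·1 + 13·1 + 22·1 + 20·3 + 30·1 + 11·1 = 165
B: 18·3 + 11·4 + 13·3 + 22·2 + 20·4 + 30·2 + 11·4 = 365
A has the highest Borda score (371).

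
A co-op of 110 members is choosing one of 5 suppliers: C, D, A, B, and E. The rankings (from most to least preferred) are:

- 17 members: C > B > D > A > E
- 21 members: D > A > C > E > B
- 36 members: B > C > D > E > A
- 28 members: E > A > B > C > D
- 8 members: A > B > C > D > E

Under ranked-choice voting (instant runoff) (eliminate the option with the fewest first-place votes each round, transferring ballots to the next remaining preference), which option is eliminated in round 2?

Round 1: C 17, D 21, A 8, B 36, E 28. Eliminate A.
Round 2: C 17, D 21, B 44, E 28. Eliminate C.

C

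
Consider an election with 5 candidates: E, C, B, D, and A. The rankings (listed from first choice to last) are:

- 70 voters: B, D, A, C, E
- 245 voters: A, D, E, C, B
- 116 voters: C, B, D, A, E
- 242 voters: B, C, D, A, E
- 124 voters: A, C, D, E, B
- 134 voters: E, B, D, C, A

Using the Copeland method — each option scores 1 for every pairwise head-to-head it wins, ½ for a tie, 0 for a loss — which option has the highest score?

C

E: beats B; loses to C, D, and A → score 1.
C: beats E, B, D, and A → score 4.
B: beats D and A; loses to E and C → score 2.
D: beats E and A; loses to C and B → score 2.
A: beats E; loses to C, B, and D → score 1.
C has the best pairwise record.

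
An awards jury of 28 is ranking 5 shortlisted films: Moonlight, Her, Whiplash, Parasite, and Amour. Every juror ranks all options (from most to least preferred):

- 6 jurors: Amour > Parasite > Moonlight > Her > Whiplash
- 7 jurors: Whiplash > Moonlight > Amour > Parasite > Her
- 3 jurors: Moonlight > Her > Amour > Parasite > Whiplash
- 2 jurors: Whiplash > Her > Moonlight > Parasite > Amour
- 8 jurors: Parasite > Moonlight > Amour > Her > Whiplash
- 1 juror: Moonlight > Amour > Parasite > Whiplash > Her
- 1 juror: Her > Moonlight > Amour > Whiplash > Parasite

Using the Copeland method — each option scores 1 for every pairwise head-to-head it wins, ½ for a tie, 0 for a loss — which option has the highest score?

Moonlight

Moonlight: beats Her, Whiplash, and Amour; ties Parasite → score 3.5.
Her: beats Whiplash; loses to Moonlight, Parasite, and Amour → score 1.
Whiplash: loses to Moonlight, Her, Parasite, and Amour → score 0.
Parasite: beats Her and Whiplash; ties Moonlight; loses to Amour → score 2.5.
Amour: beats Her, Whiplash, and Parasite; loses to Moonlight → score 3.
Moonlight has the best pairwise record.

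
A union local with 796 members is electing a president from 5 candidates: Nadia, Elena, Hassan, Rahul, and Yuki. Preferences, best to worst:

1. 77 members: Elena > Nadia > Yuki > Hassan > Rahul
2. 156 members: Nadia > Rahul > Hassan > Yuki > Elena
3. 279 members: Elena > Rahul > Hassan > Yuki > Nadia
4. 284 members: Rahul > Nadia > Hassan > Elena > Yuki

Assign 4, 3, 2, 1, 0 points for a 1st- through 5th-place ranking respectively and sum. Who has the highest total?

Nadia: 77·3 + 156·4 + 279·0 + 284·3 = 1707
Elena: 77·4 + 156·0 + 279·4 + 284·1 = 1708
Hassan: 77·1 + 156·2 + 279·2 + 284·2 = 1515
Rahul: 77·0 + 156·3 + 279·3 + 284·4 = 2441
Yuki: 77·2 + 156·1 + 279·1 + 284·0 = 589
Rahul has the highest Borda score (2441).

Rahul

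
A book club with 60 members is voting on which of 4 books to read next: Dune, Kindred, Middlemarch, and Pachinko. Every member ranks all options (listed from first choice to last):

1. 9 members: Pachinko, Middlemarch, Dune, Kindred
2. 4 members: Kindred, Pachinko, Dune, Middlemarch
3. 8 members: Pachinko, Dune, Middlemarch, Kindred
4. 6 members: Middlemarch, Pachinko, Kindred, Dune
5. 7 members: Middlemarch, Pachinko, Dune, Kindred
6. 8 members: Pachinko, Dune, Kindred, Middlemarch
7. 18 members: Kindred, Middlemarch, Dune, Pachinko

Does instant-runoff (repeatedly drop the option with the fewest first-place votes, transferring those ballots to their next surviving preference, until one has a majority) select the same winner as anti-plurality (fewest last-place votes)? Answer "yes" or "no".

Instant-runoff — R1 Dune 0, Kindred 22, Middlemarch 13, Pachinko 25 (Dune out); R2 Kindred 22, Middlemarch 13, Pachinko 25 (Middlemarch out); R3 Kindred 22, Pachinko 38 (Pachinko winner). Winner: Pachinko.
Anti-plurality — last-place votes: Dune 6, Kindred 24, Middlemarch 12, Pachinko 18. Winner: Dune.
The two methods disagree.

no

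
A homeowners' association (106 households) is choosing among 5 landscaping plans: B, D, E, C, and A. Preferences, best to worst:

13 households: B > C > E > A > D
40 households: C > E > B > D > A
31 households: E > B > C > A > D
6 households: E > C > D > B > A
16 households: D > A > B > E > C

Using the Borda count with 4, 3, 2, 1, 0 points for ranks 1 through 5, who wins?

E

B: 13·4 + 40·2 + 31·3 + 6·1 + 16·2 = 263
D: 13·0 + 40·1 + 31·0 + 6·2 + 16·4 = 116
E: 13·2 + 40·3 + 31·4 + 6·4 + 16·1 = 310
C: 13·3 + 40·4 + 31·2 + 6·3 + 16·0 = 279
A: 13·1 + 40·0 + 31·1 + 6·0 + 16·3 = 92
E has the highest Borda score (310).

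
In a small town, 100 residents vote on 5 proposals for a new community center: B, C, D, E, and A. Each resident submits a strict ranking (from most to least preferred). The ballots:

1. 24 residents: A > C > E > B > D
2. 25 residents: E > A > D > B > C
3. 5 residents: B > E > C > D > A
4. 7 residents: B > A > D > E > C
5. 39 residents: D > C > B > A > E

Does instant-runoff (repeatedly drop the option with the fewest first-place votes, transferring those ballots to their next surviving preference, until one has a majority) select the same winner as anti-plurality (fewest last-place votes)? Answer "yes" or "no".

no

Instant-runoff — R1 B 12, C 0, D 39, E 25, A 24 (C out); R2 B 12, D 39, E 25, A 24 (B out); R3 D 39, E 30, A 31 (E out); R4 D 44, A 56 (A winner). Winner: A.
Anti-plurality — last-place votes: B 0, C 32, D 24, E 39, A 5. Winner: B.
The two methods disagree.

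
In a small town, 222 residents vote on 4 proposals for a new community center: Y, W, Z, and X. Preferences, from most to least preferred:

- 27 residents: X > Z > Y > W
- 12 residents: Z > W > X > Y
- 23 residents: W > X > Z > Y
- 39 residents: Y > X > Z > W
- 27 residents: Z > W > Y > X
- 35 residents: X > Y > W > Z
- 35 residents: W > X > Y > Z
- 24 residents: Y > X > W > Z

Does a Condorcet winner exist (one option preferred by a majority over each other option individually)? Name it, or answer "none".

X vs Y: 132–90 for X.
X vs W: 125–97 for X.
X vs Z: 183–39 for X.
X beats every other option head-to-head.

X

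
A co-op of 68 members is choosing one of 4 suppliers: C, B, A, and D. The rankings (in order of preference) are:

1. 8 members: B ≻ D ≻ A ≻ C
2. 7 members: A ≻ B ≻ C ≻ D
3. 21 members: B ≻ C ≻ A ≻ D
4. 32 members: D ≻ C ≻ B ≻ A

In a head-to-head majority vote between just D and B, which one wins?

B

Voters preferring D to B: 32; preferring B to D: 36.
B wins the head-to-head.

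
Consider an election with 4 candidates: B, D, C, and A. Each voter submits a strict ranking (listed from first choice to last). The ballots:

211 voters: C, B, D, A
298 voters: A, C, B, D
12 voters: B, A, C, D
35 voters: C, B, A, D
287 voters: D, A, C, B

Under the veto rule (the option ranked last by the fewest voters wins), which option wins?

Last-place votes: B 287, D 345, C 0, A 211.
C is ranked last by the fewest voters, so C wins.

C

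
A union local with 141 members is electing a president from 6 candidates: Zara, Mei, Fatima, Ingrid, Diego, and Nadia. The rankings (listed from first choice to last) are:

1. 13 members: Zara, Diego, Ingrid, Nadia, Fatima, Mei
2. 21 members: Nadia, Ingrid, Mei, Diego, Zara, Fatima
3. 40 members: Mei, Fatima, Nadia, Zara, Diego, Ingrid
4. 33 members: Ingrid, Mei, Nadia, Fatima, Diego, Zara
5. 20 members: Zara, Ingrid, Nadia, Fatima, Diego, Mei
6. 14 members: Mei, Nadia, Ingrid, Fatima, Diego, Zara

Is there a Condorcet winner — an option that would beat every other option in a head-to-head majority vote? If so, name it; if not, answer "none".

none

Checking pairwise contests:
Mei beats Zara 108–33.
Ingrid beats Mei 87–54.
Mei beats Fatima 108–33.
Zara beats Ingrid 73–68.
Zara beats Diego 73–68.
Mei beats Nadia 87–54.
Every option loses at least one head-to-head, so there is no Condorcet winner.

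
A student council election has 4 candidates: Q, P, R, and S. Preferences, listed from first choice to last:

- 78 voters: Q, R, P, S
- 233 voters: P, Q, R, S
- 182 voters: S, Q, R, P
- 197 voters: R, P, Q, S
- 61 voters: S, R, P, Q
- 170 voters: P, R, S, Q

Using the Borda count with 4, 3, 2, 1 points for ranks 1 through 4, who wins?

Q: 78·4 + 233·3 + 182·3 + 197·2 + 61·1 + 170·1 = 2182
P: 78·2 + 233·4 + 182·1 + 197·3 + 61·2 + 170·4 = 2663
R: 78·3 + 233·2 + 182·2 + 197·4 + 61·3 + 170·3 = 2545
S: 78·1 + 233·1 + 182·4 + 197·1 + 61·4 + 170·2 = 1820
P has the highest Borda score (2663).

P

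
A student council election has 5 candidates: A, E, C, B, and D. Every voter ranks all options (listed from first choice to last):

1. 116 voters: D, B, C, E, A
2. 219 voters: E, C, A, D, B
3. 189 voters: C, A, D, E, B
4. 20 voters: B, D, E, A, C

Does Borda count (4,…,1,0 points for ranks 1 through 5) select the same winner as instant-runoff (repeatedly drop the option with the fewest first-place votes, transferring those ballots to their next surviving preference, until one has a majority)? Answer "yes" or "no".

yes

Borda — scores: A 1025, E 1221, C 1645, B 428, D 1121. Winner: C.
Instant-runoff — R1 A 0, E 219, C 189, B 20, D 116 (A out); R2 E 219, C 189, B 20, D 116 (B out); R3 E 219, C 189, D 136 (D out); R4 E 239, C 305 (C winner). Winner: C.
The two methods agree.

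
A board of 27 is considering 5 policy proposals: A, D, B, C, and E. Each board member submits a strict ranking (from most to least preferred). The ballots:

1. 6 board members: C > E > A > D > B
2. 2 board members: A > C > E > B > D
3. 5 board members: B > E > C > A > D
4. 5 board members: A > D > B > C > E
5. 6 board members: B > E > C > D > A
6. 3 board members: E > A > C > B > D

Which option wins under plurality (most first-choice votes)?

First-place votes: A 7, D 0, B 11, C 6, E 3.
B has the most first-place votes.

B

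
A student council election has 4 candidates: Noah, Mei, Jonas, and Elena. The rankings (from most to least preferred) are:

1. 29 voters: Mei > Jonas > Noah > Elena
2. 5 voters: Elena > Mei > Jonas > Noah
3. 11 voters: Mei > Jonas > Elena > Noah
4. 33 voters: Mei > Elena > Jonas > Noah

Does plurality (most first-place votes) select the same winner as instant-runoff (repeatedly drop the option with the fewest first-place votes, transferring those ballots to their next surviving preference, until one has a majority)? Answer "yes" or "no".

Plurality — first-place votes: Noah 0, Mei 73, Jonas 0, Elena 5. Winner: Mei.
Instant-runoff — R1 Noah 0, Mei 73, Jonas 0, Elena 5 (Mei winner). Winner: Mei.
The two methods agree.

yes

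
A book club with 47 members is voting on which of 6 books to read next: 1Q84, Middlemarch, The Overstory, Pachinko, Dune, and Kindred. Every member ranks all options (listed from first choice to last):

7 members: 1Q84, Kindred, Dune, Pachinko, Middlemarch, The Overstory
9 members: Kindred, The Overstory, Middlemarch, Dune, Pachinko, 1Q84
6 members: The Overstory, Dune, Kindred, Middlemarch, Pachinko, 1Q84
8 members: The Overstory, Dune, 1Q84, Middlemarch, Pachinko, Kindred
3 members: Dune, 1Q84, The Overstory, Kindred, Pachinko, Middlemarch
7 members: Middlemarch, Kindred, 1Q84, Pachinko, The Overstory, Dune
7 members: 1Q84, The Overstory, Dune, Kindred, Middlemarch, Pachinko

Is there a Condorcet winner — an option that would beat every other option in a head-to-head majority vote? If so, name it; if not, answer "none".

Checking pairwise contests:
Dune beats 1Q84 26–21.
1Q84 beats Middlemarch 25–22.
1Q84 beats The Overstory 24–23.
1Q84 beats Pachinko 32–15.
The Overstory beats Dune 37–10.
1Q84 beats Kindred 25–22.
Every option loses at least one head-to-head, so there is no Condorcet winner.

none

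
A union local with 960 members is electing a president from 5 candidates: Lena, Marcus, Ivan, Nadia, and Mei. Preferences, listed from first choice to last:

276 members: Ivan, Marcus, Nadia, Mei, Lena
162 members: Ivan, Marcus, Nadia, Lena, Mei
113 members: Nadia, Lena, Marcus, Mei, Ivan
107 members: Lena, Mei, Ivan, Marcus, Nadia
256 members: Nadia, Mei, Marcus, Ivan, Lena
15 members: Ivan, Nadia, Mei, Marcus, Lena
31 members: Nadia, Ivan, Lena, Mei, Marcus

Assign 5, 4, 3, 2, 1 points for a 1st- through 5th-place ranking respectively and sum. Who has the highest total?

Nadia

Lena: 276·1 + 162·2 + 113·4 + 107·5 + 256·1 + 15·1 + 31·3 = 1951
Marcus: 276·4 + 162·4 + 113·3 + 107·2 + 256·3 + 15·2 + 31·1 = 3134
Ivan: 276·5 + 162·5 + 113·1 + 107·3 + 256·2 + 15·5 + 31·4 = 3335
Nadia: 276·3 + 162·3 + 113·5 + 107·1 + 256·5 + 15·4 + 31·5 = 3481
Mei: 276·2 + 162·1 + 113·2 + 107·4 + 256·4 + 15·3 + 31·2 = 2499
Nadia has the highest Borda score (3481).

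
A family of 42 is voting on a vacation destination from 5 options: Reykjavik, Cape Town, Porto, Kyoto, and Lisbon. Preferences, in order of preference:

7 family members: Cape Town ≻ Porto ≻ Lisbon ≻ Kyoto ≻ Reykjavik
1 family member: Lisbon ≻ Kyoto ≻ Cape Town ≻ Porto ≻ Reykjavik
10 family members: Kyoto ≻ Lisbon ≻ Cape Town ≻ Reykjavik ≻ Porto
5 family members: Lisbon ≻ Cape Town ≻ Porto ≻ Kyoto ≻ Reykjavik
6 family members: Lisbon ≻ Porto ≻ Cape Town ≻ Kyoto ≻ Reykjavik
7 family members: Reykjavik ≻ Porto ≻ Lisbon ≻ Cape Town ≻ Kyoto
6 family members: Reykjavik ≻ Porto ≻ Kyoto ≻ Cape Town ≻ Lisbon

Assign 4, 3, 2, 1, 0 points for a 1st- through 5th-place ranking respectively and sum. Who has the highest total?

Lisbon

Reykjavik: 7·0 + 1·0 + 10·1 + 5·0 + 6·0 + 7·4 + 6·4 = 62
Cape Town: 7·4 + 1·2 + 10·2 + 5·3 + 6·2 + 7·1 + 6·1 = 90
Porto: 7·3 + 1·1 + 10·0 + 5·2 + 6·3 + 7·3 + 6·3 = 89
Kyoto: 7·1 + 1·3 + 10·4 + 5·1 + 6·1 + 7·0 + 6·2 = 73
Lisbon: 7·2 + 1·4 + 10·3 + 5·4 + 6·4 + 7·2 + 6·0 = 106
Lisbon has the highest Borda score (106).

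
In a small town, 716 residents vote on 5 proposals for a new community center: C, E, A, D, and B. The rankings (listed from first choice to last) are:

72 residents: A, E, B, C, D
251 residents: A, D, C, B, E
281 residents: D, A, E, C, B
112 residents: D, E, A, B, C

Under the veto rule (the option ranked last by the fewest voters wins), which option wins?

Last-place votes: C 112, E 251, A 0, D 72, B 281.
A is ranked last by the fewest voters, so A wins.

A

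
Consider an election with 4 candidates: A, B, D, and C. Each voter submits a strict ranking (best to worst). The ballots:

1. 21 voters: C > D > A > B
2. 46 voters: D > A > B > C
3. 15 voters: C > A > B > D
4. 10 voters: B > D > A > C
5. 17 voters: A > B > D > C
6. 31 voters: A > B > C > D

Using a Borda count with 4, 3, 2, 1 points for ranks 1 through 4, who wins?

A

A: 21·2 + 46·3 + 15·3 + 10·2 + 17·4 + 31·4 = 437
B: 21·1 + 46·2 + 15·2 + 10·4 + 17·3 + 31·3 = 327
D: 21·3 + 46·4 + 15·1 + 10·3 + 17·2 + 31·1 = 357
C: 21·4 + 46·1 + 15·4 + 10·1 + 17·1 + 31·2 = 279
A has the highest Borda score (437).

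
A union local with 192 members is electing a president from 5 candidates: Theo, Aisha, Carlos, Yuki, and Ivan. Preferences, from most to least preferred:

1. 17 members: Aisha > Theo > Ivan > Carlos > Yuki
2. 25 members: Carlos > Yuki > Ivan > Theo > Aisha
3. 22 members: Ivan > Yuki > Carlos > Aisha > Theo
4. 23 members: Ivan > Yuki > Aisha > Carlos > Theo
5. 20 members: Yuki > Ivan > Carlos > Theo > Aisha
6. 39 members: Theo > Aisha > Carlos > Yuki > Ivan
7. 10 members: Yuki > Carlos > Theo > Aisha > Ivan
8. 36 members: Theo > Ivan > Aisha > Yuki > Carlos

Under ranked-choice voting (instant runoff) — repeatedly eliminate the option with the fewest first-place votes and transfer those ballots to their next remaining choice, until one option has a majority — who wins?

Yuki

Round 1: Theo 75, Aisha 17, Carlos 25, Yuki 30, Ivan 45. Eliminate Aisha.
Round 2: Theo 92, Carlos 25, Yuki 30, Ivan 45. Eliminate Carlos.
Round 3: Theo 92, Yuki 55, Ivan 45. Eliminate Ivan.
Round 4: Theo 92, Yuki 100. Yuki has a majority.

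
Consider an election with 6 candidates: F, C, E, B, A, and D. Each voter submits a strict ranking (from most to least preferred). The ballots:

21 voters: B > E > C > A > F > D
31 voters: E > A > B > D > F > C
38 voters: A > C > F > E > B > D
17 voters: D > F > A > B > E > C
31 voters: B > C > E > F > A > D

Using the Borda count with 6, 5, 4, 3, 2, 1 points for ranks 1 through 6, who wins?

A

F: 21·2 + 31·2 + 38·4 + 17·5 + 31·3 = 434
C: 21·4 + 31·1 + 38·5 + 17·1 + 31·5 = 477
E: 21·5 + 31·6 + 38·3 + 17·2 + 31·4 = 563
B: 21·6 + 31·4 + 38·2 + 17·3 + 31·6 = 563
A: 21·3 + 31·5 + 38·6 + 17·4 + 31·2 = 576
D: 21·1 + 31·3 + 38·1 + 17·6 + 31·1 = 285
A has the highest Borda score (576).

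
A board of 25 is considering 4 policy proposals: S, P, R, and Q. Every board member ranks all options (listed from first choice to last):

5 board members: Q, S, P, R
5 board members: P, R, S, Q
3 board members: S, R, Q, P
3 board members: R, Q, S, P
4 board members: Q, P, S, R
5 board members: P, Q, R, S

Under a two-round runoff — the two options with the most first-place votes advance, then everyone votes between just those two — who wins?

Q

Round 1 first-place votes: S 3, P 10, R 3, Q 9.
P and Q advance.
Runoff: P is preferred to Q by 10 voters; Q by 15.
Q wins the runoff.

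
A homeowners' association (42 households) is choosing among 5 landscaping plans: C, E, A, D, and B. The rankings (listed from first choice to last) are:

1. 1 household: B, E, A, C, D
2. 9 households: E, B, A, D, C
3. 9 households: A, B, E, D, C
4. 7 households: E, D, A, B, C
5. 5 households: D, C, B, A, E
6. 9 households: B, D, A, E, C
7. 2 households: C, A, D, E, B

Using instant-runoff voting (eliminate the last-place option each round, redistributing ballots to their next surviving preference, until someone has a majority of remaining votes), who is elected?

Round 1: C 2, E 16, A 9, D 5, B 10. Eliminate C.
Round 2: E 16, A 11, D 5, B 10. Eliminate D.
Round 3: E 16, A 11, B 15. Eliminate A.
Round 4: E 18, B 24. B has a majority.

B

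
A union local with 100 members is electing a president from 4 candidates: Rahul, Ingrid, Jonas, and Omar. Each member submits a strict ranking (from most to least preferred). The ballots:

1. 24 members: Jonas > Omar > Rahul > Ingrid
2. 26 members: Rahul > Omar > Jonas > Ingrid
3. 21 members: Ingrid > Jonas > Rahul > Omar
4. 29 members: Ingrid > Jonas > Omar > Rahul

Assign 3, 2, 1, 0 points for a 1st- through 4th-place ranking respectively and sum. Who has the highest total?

Jonas

Rahul: 24·1 + 26·3 + 21·1 + 29·0 = 123
Ingrid: 24·0 + 26·0 + 21·3 + 29·3 = 150
Jonas: 24·3 + 26·1 + 21·2 + 29·2 = 198
Omar: 24·2 + 26·2 + 21·0 + 29·1 = 129
Jonas has the highest Borda score (198).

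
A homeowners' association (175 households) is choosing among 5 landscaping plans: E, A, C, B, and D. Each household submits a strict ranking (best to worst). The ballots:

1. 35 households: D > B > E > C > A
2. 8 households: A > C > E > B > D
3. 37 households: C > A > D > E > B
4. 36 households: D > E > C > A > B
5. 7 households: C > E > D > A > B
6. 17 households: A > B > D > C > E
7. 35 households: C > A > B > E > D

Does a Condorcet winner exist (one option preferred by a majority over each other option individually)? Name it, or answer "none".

Checking pairwise contests:
A beats E 97–78.
C beats A 150–25.
D beats C 88–87.
E beats B 88–87.
A beats D 97–78.
Every option loses at least one head-to-head, so there is no Condorcet winner.

none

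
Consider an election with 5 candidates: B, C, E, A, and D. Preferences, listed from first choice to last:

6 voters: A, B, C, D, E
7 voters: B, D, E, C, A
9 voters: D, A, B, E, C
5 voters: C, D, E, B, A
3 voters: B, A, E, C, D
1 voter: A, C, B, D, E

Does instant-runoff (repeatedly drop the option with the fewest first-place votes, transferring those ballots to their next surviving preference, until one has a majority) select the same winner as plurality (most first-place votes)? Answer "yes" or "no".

Instant-runoff — R1 B 10, C 5, E 0, A 7, D 9 (E out); R2 B 10, C 5, A 7, D 9 (C out); R3 B 10, A 7, D 14 (A out); R4 B 17, D 14 (B winner). Winner: B.
Plurality — first-place votes: B 10, C 5, E 0, A 7, D 9. Winner: B.
The two methods agree.

yes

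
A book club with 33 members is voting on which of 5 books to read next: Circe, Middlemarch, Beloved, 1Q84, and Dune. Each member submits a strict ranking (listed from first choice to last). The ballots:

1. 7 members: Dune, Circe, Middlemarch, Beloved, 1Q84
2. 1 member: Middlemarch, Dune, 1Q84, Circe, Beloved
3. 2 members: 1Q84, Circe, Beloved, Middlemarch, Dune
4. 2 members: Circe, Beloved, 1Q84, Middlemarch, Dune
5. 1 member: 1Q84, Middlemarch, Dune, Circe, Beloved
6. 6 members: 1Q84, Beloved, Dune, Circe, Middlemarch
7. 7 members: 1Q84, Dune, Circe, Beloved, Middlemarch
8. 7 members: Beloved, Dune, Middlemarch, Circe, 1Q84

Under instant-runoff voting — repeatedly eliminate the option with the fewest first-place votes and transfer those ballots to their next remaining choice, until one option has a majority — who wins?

1Q84

Round 1: Circe 2, Middlemarch 1, Beloved 7, 1Q84 16, Dune 7. Eliminate Middlemarch.
Round 2: Circe 2, Beloved 7, 1Q84 16, Dune 8. Eliminate Circe.
Round 3: Beloved 9, 1Q84 16, Dune 8. Eliminate Dune.
Round 4: Beloved 16, 1Q84 17. 1Q84 has a majority.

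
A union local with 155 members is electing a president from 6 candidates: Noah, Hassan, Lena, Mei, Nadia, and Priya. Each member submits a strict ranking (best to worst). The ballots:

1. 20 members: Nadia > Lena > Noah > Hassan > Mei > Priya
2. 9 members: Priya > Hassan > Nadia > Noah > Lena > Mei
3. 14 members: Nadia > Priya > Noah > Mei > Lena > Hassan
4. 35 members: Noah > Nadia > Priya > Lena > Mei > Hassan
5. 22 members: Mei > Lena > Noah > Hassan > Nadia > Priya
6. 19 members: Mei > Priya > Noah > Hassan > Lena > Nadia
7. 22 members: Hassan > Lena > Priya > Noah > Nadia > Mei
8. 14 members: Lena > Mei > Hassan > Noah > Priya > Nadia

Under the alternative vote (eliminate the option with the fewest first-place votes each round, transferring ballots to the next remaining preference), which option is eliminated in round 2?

Lena

Round 1: Noah 35, Hassan 22, Lena 14, Mei 41, Nadia 34, Priya 9. Eliminate Priya.
Round 2: Noah 35, Hassan 31, Lena 14, Mei 41, Nadia 34. Eliminate Lena.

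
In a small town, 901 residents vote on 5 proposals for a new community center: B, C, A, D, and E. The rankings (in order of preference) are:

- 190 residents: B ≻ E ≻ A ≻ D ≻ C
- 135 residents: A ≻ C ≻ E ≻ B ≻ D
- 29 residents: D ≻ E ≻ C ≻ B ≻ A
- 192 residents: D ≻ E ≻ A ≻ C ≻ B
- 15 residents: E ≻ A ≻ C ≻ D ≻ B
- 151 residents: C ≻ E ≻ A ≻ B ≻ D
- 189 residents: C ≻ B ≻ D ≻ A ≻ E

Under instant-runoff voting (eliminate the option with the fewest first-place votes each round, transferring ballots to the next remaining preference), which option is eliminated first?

Round 1: B 190, C 340, A 135, D 221, E 15. Eliminate E.

E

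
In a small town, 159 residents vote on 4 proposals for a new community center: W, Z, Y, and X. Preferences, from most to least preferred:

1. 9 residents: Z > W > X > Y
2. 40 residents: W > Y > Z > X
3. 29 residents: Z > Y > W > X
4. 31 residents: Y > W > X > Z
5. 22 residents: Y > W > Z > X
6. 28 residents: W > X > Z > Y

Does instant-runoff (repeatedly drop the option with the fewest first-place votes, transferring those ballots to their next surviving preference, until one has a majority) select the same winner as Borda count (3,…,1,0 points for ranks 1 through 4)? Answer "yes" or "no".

no

Instant-runoff — R1 W 68, Z 38, Y 53, X 0 (X out); R2 W 68, Z 38, Y 53 (Z out); R3 W 77, Y 82 (Y winner). Winner: Y.
Borda — scores: W 357, Z 204, Y 297, X 96. Winner: W.
The two methods disagree.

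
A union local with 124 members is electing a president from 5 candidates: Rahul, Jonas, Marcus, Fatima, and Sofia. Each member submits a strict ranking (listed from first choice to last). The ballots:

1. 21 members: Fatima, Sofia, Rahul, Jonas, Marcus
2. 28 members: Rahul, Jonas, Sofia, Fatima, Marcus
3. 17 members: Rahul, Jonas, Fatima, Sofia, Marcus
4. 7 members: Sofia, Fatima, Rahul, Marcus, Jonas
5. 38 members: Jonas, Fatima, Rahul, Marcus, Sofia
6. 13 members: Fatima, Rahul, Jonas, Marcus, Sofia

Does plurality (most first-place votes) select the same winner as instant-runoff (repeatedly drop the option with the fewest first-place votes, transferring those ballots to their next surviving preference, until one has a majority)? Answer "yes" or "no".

no

Plurality — first-place votes: Rahul 45, Jonas 38, Marcus 0, Fatima 34, Sofia 7. Winner: Rahul.
Instant-runoff — R1 Rahul 45, Jonas 38, Marcus 0, Fatima 34, Sofia 7 (Marcus out); R2 Rahul 45, Jonas 38, Fatima 34, Sofia 7 (Sofia out); R3 Rahul 45, Jonas 38, Fatima 41 (Jonas out); R4 Rahul 45, Fatima 79 (Fatima winner). Winner: Fatima.
The two methods disagree.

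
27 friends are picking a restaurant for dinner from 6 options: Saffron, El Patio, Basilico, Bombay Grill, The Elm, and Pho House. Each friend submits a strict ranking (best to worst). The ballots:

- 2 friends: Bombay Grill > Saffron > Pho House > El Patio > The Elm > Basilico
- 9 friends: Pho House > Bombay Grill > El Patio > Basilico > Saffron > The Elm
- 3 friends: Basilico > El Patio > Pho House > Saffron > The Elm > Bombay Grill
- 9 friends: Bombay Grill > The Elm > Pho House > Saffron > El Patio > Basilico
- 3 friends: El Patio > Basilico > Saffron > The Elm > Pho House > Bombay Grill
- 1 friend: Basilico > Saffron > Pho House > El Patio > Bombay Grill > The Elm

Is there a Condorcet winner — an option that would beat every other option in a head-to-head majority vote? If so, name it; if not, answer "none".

Pho House

Pho House vs Saffron: 21–6 for Pho House.
Pho House vs El Patio: 21–6 for Pho House.
Pho House vs Basilico: 20–7 for Pho House.
Pho House vs Bombay Grill: 16–11 for Pho House.
Pho House vs The Elm: 15–12 for Pho House.
Pho House beats every other option head-to-head.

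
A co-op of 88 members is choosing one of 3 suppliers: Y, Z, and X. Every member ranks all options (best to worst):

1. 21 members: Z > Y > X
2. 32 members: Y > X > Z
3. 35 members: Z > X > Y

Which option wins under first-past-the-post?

Z

First-place votes: Y 32, Z 56, X 0.
Z has the most first-place votes.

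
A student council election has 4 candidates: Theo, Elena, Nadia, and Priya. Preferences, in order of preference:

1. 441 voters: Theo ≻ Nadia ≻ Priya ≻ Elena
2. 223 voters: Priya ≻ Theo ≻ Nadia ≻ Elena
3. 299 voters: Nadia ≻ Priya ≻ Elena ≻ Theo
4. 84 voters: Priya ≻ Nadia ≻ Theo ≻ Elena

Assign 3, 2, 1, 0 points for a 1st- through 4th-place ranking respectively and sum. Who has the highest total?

Nadia

Theo: 441·3 + 223·2 + 299·0 + 84·1 = 1853
Elena: 441·0 + 223·0 + 299·1 + 84·0 = 299
Nadia: 441·2 + 223·1 + 299·3 + 84·2 = 2170
Priya: 441·1 + 223·3 + 299·2 + 84·3 = 1960
Nadia has the highest Borda score (2170).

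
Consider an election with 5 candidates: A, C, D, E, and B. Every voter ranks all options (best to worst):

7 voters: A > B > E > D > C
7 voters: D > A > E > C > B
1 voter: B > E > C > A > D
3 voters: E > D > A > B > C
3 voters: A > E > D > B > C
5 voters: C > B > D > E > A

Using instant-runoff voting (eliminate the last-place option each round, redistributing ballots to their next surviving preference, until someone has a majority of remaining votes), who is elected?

D

Round 1: A 10, C 5, D 7, E 3, B 1. Eliminate B.
Round 2: A 10, C 5, D 7, E 4. Eliminate E.
Round 3: A 10, C 6, D 10. Eliminate C.
Round 4: A 11, D 15. D has a majority.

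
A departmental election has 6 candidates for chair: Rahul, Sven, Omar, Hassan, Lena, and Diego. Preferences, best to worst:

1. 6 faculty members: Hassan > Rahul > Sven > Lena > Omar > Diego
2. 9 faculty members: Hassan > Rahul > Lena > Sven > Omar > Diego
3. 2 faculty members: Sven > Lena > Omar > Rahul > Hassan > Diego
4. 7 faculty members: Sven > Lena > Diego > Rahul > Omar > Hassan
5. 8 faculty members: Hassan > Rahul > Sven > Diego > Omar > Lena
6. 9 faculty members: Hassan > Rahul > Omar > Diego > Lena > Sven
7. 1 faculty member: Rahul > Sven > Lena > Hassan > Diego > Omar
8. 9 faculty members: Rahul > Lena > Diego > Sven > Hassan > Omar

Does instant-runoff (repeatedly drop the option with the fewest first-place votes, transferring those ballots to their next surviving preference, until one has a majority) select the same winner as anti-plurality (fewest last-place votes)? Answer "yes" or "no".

Instant-runoff — R1 Rahul 10, Sven 9, Omar 0, Hassan 32, Lena 0, Diego 0 (Hassan winner). Winner: Hassan.
Anti-plurality — last-place votes: Rahul 0, Sven 9, Omar 10, Hassan 7, Lena 8, Diego 17. Winner: Rahul.
The two methods disagree.

no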